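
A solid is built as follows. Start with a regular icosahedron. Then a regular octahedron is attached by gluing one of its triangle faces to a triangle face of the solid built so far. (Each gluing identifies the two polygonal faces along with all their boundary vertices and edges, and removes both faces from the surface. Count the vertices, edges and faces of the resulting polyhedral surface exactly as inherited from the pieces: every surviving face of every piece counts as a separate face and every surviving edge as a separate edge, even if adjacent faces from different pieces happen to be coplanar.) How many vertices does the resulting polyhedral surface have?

15

A regular icosahedron: V=12, E=30, F=20.
Attach a regular octahedron (V=6, E=12, F=8) along a 3-gon: merge 3 vertices and 3 edges, delete both glued faces → V=15, E=39, F=26.
Check: V − E + F = 15 − 39 + 26 = 2.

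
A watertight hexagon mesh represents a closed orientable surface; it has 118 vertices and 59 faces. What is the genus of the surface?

1

Every face is a hexagon, so 2E = 6·59 = 354, giving E = 177.
χ = V − E + F = 118 − 177 + 59 = 0.
For a closed orientable surface χ = 2 − 2g, so g = (2 − (0))/2 = 1.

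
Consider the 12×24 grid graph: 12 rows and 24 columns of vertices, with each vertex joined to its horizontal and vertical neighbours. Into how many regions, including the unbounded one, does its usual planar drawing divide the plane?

The grid has V = 12·24 = 288 vertices and E = 12·23 + 24·11 = 540 edges.
F = 2 − V + E = 2 − 288 + 540 = 254.

254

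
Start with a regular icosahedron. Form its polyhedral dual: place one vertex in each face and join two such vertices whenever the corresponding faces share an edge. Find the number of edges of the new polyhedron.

The base solid has V = 12, E = 30, F = 20.
The dual swaps V and F and preserves E: V′ = F = 20, E′ = E = 30, F′ = V = 12.

30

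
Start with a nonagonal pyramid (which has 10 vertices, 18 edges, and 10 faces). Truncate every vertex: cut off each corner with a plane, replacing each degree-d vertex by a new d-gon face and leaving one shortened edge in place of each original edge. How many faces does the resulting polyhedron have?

Truncation replaces each original edge-end by a new vertex, so V′ = 2E = 36.
Each original edge survives, and each old vertex of degree d contributes d new edges; summing degrees gives Σd = 2E, so E′ = E + 2E = 3E = 54.
Each original face survives and each original vertex becomes one new face: F′ = F + V = 20.

20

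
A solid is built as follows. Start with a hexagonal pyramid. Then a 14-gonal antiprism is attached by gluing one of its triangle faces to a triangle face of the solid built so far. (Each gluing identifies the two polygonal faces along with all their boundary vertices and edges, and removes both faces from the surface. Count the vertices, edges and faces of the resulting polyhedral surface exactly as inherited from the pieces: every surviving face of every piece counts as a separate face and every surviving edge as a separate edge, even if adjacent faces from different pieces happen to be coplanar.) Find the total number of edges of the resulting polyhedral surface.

A hexagonal pyramid: V=7, E=12, F=7.
Attach a 14-gonal antiprism (V=28, E=56, F=30) along a 3-gon: merge 3 vertices and 3 edges, delete both glued faces → V=32, E=65, F=35.
Check: V − E + F = 32 − 65 + 35 = 2.

65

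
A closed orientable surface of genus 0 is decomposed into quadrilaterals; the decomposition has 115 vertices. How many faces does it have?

113

χ = 2 − 2·0 = 2, and every face is a square so 4F = 2E.
V − E + F = 2 with E = 4F/2 gives 115 − (4/2 − 1)·F = 2, so F = 113 and E = 226.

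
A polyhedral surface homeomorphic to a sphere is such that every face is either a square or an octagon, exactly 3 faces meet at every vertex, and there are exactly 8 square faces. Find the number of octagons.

Let x be the number of octagons; then F = 8 + x.
Edge–face incidences: 2E = 4·8 + 8·x = 32 + 8x.
Every vertex has degree 3, so 3V = 2E.
Euler: V − E + F = 2 ⇒ (2E)/3 − E + (8 + x) = 2.
Multiply by 6: 2·(2E) − 3·(2E) + 6·(8 + x) = 12, i.e. 48 + 6x − (32 + 8x) = 12.
Collecting terms: −2x + 16 = 12, so −2x = −4, so x = 2.
Then 2E = 32 + 8·2 = 48, so E = 24, V = 2E/3 = 16, F = 8 + 2 = 10.

2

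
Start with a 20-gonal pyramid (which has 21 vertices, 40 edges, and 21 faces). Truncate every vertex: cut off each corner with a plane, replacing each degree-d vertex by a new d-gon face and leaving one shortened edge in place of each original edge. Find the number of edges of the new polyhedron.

120

Truncation replaces each original edge-end by a new vertex, so V′ = 2E = 80.
Each original edge survives, and each old vertex of degree d contributes d new edges; summing degrees gives Σd = 2E, so E′ = E + 2E = 3E = 120.
Each original face survives and each original vertex becomes one new face: F′ = F + V = 42.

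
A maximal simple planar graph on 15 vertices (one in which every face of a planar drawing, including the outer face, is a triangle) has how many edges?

In a plane triangulation 3F = 2E and V − E + F = 2, so E = 3V − 6 = 3·15 − 6 = 39.

39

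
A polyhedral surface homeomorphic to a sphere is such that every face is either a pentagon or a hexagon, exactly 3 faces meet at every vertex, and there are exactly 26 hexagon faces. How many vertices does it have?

Let x be the number of pentagons; then F = 26 + x.
Edge–face incidences: 2E = 6·26 + 5·x = 156 + 5x.
Every vertex has degree 3, so 3V = 2E.
Euler: V − E + F = 2 ⇒ (2E)/3 − E + (26 + x) = 2.
Multiply by 6: 2·(2E) − 3·(2E) + 6·(26 + x) = 12, i.e. 156 + 6x − (156 + 5x) = 12.
Collecting terms: x = 12.
Then 2E = 156 + 5·12 = 216, so E = 108, V = 2E/3 = 72, F = 26 + 12 = 38.

72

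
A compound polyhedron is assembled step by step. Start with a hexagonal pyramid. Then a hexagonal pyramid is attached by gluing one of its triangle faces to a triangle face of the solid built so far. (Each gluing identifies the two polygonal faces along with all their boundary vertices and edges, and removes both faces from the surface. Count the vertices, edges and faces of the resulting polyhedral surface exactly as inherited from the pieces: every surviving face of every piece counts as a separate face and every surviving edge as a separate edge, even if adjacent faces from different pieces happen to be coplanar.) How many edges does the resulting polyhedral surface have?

A hexagonal pyramid: V=7, E=12, F=7.
Attach a hexagonal pyramid (V=7, E=12, F=7) along a 3-gon: merge 3 vertices and 3 edges, delete both glued faces → V=11, E=21, F=12.
Check: V − E + F = 11 − 21 + 12 = 2.

21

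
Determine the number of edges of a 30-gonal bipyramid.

90

A bipyramid over an n-gon has 2n triangular faces and n + 2 vertices: V = 30 + 2 = 32, E = 3·30 = 90, F = 2·30 = 60.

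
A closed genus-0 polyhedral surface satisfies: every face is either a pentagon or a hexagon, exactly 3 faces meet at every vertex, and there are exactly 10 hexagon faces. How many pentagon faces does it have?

Let x be the number of pentagons; then F = 10 + x.
Edge–face incidences: 2E = 6·10 + 5·x = 60 + 5x.
Every vertex has degree 3, so 3V = 2E.
Euler: V − E + F = 2 ⇒ (2E)/3 − E + (10 + x) = 2.
Multiply by 6: 2·(2E) − 3·(2E) + 6·(10 + x) = 12, i.e. 60 + 6x − (60 + 5x) = 12.
Collecting terms: x = 12.
Then 2E = 60 + 5·12 = 120, so E = 60, V = 2E/3 = 40, F = 10 + 12 = 22.

12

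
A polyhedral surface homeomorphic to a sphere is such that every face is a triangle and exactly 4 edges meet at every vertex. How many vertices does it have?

6

Each face has 3 edges and each edge borders two faces, so 2E = 3F.
Each vertex has degree 4, so 4V = 2E and hence V = 3F/4.
Euler: V − E + F = 2 ⇒ (3F/4) − (3F/2) + F = 2.
Multiply by 8: (6 − 12 + 8)F = 16, i.e. 2F = 16.
So F = 8, E = 3·8/2 = 12, V = 3·8/4 = 6.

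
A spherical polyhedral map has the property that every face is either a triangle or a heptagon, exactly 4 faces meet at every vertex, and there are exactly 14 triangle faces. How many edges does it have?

28

Let x be the number of heptagons; then F = 14 + x.
Edge–face incidences: 2E = 3·14 + 7·x = 42 + 7x.
Every vertex has degree 4, so 4V = 2E.
Euler: V − E + F = 2 ⇒ (2E)/4 − E + (14 + x) = 2.
Multiply by 8: 2·(2E) − 4·(2E) + 8·(14 + x) = 16, i.e. 112 + 8x − 2·(42 + 7x) = 16.
Collecting terms: −6x + 28 = 16, so −6x = −12, so x = 2.
Then 2E = 42 + 7·2 = 56, so E = 28, V = 2E/4 = 14, F = 14 + 2 = 16.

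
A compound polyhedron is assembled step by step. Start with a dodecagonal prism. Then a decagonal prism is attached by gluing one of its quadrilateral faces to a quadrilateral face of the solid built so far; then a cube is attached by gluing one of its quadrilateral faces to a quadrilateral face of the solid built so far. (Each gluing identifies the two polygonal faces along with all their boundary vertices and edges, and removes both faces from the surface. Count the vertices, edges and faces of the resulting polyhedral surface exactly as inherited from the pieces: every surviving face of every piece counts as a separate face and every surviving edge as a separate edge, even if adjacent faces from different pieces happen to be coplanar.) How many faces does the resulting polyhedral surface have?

28

A dodecagonal prism: V=24, E=36, F=14.
Attach a decagonal prism (V=20, E=30, F=12) along a 4-gon: merge 4 vertices and 4 edges, delete both glued faces → V=40, E=62, F=24.
Attach a cube (V=8, E=12, F=6) along a 4-gon: merge 4 vertices and 4 edges, delete both glued faces → V=44, E=70, F=28.
Check: V − E + F = 44 − 70 + 28 = 2.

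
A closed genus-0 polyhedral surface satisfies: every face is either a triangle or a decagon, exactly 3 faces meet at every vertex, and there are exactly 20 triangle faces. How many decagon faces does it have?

Let x be the number of decagons; then F = 20 + x.
Edge–face incidences: 2E = 3·20 + 10·x = 60 + 10x.
Every vertex has degree 3, so 3V = 2E.
Euler: V − E + F = 2 ⇒ (2E)/3 − E + (20 + x) = 2.
Multiply by 6: 2·(2E) − 3·(2E) + 6·(20 + x) = 12, i.e. 120 + 6x − (60 + 10x) = 12.
Collecting terms: −4x + 60 = 12, so −4x = −48, so x = 12.
Then 2E = 60 + 10·12 = 180, so E = 90, V = 2E/3 = 60, F = 20 + 12 = 32.

12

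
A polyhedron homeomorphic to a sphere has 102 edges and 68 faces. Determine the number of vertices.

36

Here V − E + F = 2.
V = 2 + E − F = 2 + 102 − 68 = 36.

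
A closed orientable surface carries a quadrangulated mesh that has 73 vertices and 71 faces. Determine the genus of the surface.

Every face is a square, so 2E = 4·71 = 284, giving E = 142.
χ = V − E + F = 73 − 142 + 71 = 2.
For a closed orientable surface χ = 2 − 2g, so g = (2 − (2))/2 = 0.

0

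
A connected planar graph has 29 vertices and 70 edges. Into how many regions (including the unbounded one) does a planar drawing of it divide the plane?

Euler's formula for a connected plane graph: V − E + F = 2, so F = 2 − 29 + 70 = 43.

43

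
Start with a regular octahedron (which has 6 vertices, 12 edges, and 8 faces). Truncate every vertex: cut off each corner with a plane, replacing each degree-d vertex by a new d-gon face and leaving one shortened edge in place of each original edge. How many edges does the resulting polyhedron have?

36

Truncation replaces each original edge-end by a new vertex, so V′ = 2E = 24.
Each original edge survives, and each old vertex of degree d contributes d new edges; summing degrees gives Σd = 2E, so E′ = E + 2E = 3E = 36.
Each original face survives and each original vertex becomes one new face: F′ = F + V = 14.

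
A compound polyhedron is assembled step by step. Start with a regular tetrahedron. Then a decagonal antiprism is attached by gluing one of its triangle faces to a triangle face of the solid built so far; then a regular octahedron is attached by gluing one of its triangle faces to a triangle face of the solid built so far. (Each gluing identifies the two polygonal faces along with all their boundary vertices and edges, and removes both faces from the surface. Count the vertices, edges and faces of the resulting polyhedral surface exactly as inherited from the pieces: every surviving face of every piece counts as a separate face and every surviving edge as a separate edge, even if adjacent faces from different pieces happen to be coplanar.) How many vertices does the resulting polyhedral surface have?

A regular tetrahedron: V=4, E=6, F=4.
Attach a decagonal antiprism (V=20, E=40, F=22) along a 3-gon: merge 3 vertices and 3 edges, delete both glued faces → V=21, E=43, F=24.
Attach a regular octahedron (V=6, E=12, F=8) along a 3-gon: merge 3 vertices and 3 edges, delete both glued faces → V=24, E=52, F=30.
Check: V − E + F = 24 − 52 + 30 = 2.

24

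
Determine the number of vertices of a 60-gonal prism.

A prism on an n-gon has two n-gon bases and n rectangular sides: V = 2·60 = 120, E = 3·60 = 180, F = 60 + 2 = 62.
Check: V − E + F = 120 − 180 + 62 = 2.

120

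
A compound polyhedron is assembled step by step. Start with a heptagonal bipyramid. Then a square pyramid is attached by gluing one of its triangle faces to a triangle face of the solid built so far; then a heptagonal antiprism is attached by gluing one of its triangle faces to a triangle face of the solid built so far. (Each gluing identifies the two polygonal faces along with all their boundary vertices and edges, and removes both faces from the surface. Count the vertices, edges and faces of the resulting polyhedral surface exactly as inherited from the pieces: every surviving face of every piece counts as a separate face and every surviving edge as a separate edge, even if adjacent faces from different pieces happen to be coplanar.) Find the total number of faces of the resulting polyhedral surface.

31

A heptagonal bipyramid: V=9, E=21, F=14.
Attach a square pyramid (V=5, E=8, F=5) along a 3-gon: merge 3 vertices and 3 edges, delete both glued faces → V=11, E=26, F=17.
Attach a heptagonal antiprism (V=14, E=28, F=16) along a 3-gon: merge 3 vertices and 3 edges, delete both glued faces → V=22, E=51, F=31.
Check: V − E + F = 22 − 51 + 31 = 2.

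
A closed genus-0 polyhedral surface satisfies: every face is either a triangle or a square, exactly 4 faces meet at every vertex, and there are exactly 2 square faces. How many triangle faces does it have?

Let x be the number of triangles; then F = 2 + x.
Edge–face incidences: 2E = 4·2 + 3·x = 8 + 3x.
Every vertex has degree 4, so 4V = 2E.
Euler: V − E + F = 2 ⇒ (2E)/4 − E + (2 + x) = 2.
Multiply by 8: 2·(2E) − 4·(2E) + 8·(2 + x) = 16, i.e. 16 + 8x − 2·(8 + 3x) = 16.
Collecting terms: 2x = 16, so x = 8.
Then 2E = 8 + 3·8 = 32, so E = 16, V = 2E/4 = 8, F = 2 + 8 = 10.

8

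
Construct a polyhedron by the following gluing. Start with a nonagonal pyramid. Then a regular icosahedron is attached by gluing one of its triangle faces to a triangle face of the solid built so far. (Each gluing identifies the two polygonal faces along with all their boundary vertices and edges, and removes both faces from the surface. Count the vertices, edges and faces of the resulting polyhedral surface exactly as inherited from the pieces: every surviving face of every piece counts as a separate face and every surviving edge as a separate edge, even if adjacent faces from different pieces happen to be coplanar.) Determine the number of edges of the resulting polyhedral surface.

45

A nonagonal pyramid: V=10, E=18, F=10.
Attach a regular icosahedron (V=12, E=30, F=20) along a 3-gon: merge 3 vertices and 3 edges, delete both glued faces → V=19, E=45, F=28.
Check: V − E + F = 19 − 45 + 28 = 2.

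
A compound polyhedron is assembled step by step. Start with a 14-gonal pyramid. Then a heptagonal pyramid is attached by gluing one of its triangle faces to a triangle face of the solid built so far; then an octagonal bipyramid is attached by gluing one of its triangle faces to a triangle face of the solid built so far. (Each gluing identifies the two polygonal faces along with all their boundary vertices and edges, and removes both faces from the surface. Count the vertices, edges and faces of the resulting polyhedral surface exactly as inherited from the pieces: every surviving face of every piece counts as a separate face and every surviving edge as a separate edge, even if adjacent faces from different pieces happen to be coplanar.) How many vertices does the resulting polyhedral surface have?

27

A 14-gonal pyramid: V=15, E=28, F=15.
Attach a heptagonal pyramid (V=8, E=14, F=8) along a 3-gon: merge 3 vertices and 3 edges, delete both glued faces → V=20, E=39, F=21.
Attach an octagonal bipyramid (V=10, E=24, F=16) along a 3-gon: merge 3 vertices and 3 edges, delete both glued faces → V=27, E=60, F=35.
Check: V − E + F = 27 − 60 + 35 = 2.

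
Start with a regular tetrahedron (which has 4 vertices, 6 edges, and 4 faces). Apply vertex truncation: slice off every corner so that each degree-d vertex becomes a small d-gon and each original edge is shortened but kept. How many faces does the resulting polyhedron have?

8

Truncation replaces each original edge-end by a new vertex, so V′ = 2E = 12.
Each original edge survives, and each old vertex of degree d contributes d new edges; summing degrees gives Σd = 2E, so E′ = E + 2E = 3E = 18.
Each original face survives and each original vertex becomes one new face: F′ = F + V = 8.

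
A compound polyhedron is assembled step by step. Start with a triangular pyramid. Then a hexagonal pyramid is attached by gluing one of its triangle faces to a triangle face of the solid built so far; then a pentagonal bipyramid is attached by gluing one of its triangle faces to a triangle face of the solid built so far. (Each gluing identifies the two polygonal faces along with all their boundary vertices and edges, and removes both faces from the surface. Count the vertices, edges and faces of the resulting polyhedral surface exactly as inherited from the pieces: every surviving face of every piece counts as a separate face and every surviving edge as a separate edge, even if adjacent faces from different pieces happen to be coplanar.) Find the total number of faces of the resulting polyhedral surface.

A triangular pyramid: V=4, E=6, F=4.
Attach a hexagonal pyramid (V=7, E=12, F=7) along a 3-gon: merge 3 vertices and 3 edges, delete both glued faces → V=8, E=15, F=9.
Attach a pentagonal bipyramid (V=7, E=15, F=10) along a 3-gon: merge 3 vertices and 3 edges, delete both glued faces → V=12, E=27, F=17.
Check: V − E + F = 12 − 27 + 17 = 2.

17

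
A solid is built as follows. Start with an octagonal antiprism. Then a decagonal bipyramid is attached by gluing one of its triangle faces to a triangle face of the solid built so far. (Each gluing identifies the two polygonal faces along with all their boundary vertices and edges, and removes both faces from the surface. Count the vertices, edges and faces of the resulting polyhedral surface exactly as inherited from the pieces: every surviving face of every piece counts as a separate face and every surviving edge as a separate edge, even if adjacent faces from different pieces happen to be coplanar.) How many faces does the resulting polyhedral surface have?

36

An octagonal antiprism: V=16, E=32, F=18.
Attach a decagonal bipyramid (V=12, E=30, F=20) along a 3-gon: merge 3 vertices and 3 edges, delete both glued faces → V=25, E=59, F=36.
Check: V − E + F = 25 − 59 + 36 = 2.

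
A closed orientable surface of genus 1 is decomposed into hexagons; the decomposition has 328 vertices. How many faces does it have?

164

χ = 2 − 2·1 = 0, and every face is a hexagon so 6F = 2E.
V − E + F = 0 with E = 6F/2 gives 328 − (6/2 − 1)·F = 0, so F = 164 and E = 492.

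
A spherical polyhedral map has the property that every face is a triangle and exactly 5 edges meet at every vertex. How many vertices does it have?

Each face has 3 edges and each edge borders two faces, so 2E = 3F.
Each vertex has degree 5, so 5V = 2E and hence V = 3F/5.
Euler: V − E + F = 2 ⇒ (3F/5) − (3F/2) + F = 2.
Multiply by 10: (6 − 15 + 10)F = 20, i.e. 1F = 20.
So F = 20, E = 3·20/2 = 30, V = 3·20/5 = 12.

12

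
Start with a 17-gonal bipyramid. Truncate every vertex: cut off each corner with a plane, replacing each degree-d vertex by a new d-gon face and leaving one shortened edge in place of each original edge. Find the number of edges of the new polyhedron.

153

The base solid has V = 19, E = 51, F = 34.
Truncation replaces each original edge-end by a new vertex, so V′ = 2E = 102.
Each original edge survives, and each old vertex of degree d contributes d new edges; summing degrees gives Σd = 2E, so E′ = E + 2E = 3E = 153.
Each original face survives and each original vertex becomes one new face: F′ = F + V = 53.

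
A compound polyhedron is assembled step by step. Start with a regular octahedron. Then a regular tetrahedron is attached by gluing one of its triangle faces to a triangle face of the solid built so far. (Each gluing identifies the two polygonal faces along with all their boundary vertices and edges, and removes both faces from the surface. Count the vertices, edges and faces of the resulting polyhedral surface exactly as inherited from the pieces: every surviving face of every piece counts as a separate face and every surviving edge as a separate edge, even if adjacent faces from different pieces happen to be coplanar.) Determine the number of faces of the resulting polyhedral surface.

10

A regular octahedron: V=6, E=12, F=8.
Attach a regular tetrahedron (V=4, E=6, F=4) along a 3-gon: merge 3 vertices and 3 edges, delete both glued faces → V=7, E=15, F=10.
Check: V − E + F = 7 − 15 + 10 = 2.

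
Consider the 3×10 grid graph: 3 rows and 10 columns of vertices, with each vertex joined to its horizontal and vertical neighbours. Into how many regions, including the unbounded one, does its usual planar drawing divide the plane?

The grid has V = 3·10 = 30 vertices and E = 3·9 + 10·2 = 47 edges.
F = 2 − V + E = 2 − 30 + 47 = 19.

19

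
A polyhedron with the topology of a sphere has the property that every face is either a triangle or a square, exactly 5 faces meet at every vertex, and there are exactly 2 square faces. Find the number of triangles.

24

Let x be the number of triangles; then F = 2 + x.
Edge–face incidences: 2E = 4·2 + 3·x = 8 + 3x.
Every vertex has degree 5, so 5V = 2E.
Euler: V − E + F = 2 ⇒ (2E)/5 − E + (2 + x) = 2.
Multiply by 10: 2·(2E) − 5·(2E) + 10·(2 + x) = 20, i.e. 20 + 10x − 3·(8 + 3x) = 20.
Collecting terms: x − 4 = 20, so x = 24.
Then 2E = 8 + 3·24 = 80, so E = 40, V = 2E/5 = 16, F = 2 + 24 = 26.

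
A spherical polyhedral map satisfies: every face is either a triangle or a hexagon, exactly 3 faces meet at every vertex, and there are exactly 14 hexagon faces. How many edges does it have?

48

Let x be the number of triangles; then F = 14 + x.
Edge–face incidences: 2E = 6·14 + 3·x = 84 + 3x.
Every vertex has degree 3, so 3V = 2E.
Euler: V − E + F = 2 ⇒ (2E)/3 − E + (14 + x) = 2.
Multiply by 6: 2·(2E) − 3·(2E) + 6·(14 + x) = 12, i.e. 84 + 6x − (84 + 3x) = 12.
Collecting terms: 3x = 12, so x = 4.
Then 2E = 84 + 3·4 = 96, so E = 48, V = 2E/3 = 32, F = 14 + 4 = 18.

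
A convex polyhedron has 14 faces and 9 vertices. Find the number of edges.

Here V − E + F = 2.
E = V + F − (2) = 9 + 14 − (2) = 21.

21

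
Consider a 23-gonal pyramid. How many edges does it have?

46

A pyramid on an n-gon base has one n-gon and n triangles: V = 23 + 1 = 24, E = 2·23 = 46, F = 23 + 1 = 24.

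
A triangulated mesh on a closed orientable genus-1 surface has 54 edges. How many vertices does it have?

χ = 2 − 2·1 = 0, and every face is a triangle so 3F = 2E.
F = 2E/3 = 36. Then V = 0 + E − F = 0 + 54 − 36 = 18.

18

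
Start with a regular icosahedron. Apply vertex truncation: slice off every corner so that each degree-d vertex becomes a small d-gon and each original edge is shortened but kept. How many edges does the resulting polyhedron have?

90

The base solid has V = 12, E = 30, F = 20.
Truncation replaces each original edge-end by a new vertex, so V′ = 2E = 60.
Each original edge survives, and each old vertex of degree d contributes d new edges; summing degrees gives Σd = 2E, so E′ = E + 2E = 3E = 90.
Each original face survives and each original vertex becomes one new face: F′ = F + V = 32.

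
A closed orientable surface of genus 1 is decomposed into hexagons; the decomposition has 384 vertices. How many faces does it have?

192

χ = 2 − 2·1 = 0, and every face is a hexagon so 6F = 2E.
V − E + F = 0 with E = 6F/2 gives 384 − (6/2 − 1)·F = 0, so F = 192 and E = 576.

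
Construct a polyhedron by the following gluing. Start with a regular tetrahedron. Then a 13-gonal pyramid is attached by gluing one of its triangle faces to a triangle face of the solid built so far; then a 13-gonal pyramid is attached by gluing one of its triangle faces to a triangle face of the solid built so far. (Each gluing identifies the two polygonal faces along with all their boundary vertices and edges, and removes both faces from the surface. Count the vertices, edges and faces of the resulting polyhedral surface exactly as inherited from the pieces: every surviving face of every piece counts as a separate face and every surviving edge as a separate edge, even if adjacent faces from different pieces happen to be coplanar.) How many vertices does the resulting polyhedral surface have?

26

A regular tetrahedron: V=4, E=6, F=4.
Attach a 13-gonal pyramid (V=14, E=26, F=14) along a 3-gon: merge 3 vertices and 3 edges, delete both glued faces → V=15, E=29, F=16.
Attach a 13-gonal pyramid (V=14, E=26, F=14) along a 3-gon: merge 3 vertices and 3 edges, delete both glued faces → V=26, E=52, F=28.
Check: V − E + F = 26 − 52 + 28 = 2.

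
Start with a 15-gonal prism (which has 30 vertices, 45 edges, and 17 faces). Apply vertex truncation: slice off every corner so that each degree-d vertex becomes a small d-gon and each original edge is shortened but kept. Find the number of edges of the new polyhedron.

135

Truncation replaces each original edge-end by a new vertex, so V′ = 2E = 90.
Each original edge survives, and each old vertex of degree d contributes d new edges; summing degrees gives Σd = 2E, so E′ = E + 2E = 3E = 135.
Each original face survives and each original vertex becomes one new face: F′ = F + V = 47.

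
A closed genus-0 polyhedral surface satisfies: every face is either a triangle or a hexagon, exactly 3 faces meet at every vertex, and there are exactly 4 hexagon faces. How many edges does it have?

Let x be the number of triangles; then F = 4 + x.
Edge–face incidences: 2E = 6·4 + 3·x = 24 + 3x.
Every vertex has degree 3, so 3V = 2E.
Euler: V − E + F = 2 ⇒ (2E)/3 − E + (4 + x) = 2.
Multiply by 6: 2·(2E) − 3·(2E) + 6·(4 + x) = 12, i.e. 24 + 6x − (24 + 3x) = 12.
Collecting terms: 3x = 12, so x = 4.
Then 2E = 24 + 3·4 = 36, so E = 18, V = 2E/3 = 12, F = 4 + 4 = 8.

18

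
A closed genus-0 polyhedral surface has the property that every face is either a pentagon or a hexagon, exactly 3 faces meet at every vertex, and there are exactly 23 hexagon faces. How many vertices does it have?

Let x be the number of pentagons; then F = 23 + x.
Edge–face incidences: 2E = 6·23 + 5·x = 138 + 5x.
Every vertex has degree 3, so 3V = 2E.
Euler: V − E + F = 2 ⇒ (2E)/3 − E + (23 + x) = 2.
Multiply by 6: 2·(2E) − 3·(2E) + 6·(23 + x) = 12, i.e. 138 + 6x − (138 + 5x) = 12.
Collecting terms: x = 12.
Then 2E = 138 + 5·12 = 198, so E = 99, V = 2E/3 = 66, F = 23 + 12 = 35.

66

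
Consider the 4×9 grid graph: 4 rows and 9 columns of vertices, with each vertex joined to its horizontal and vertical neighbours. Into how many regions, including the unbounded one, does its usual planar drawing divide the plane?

The grid has V = 4·9 = 36 vertices and E = 4·8 + 9·3 = 59 edges.
F = 2 − V + E = 2 − 36 + 59 = 25.

25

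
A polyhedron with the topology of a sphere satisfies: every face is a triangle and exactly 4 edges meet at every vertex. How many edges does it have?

12

Each face has 3 edges and each edge borders two faces, so 2E = 3F.
Each vertex has degree 4, so 4V = 2E and hence V = 3F/4.
Euler: V − E + F = 2 ⇒ (3F/4) − (3F/2) + F = 2.
Multiply by 8: (6 − 12 + 8)F = 16, i.e. 2F = 16.
So F = 8, E = 3·8/2 = 12, V = 3·8/4 = 6.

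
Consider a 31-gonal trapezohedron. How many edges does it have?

The n-trapezohedron (dual of the n-antiprism) has V = 2·31 + 2 = 64, E = 4·31 = 124, F = 2·31 = 62.

124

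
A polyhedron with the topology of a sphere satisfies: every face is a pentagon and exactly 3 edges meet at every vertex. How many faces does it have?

Each face has 5 edges and each edge borders two faces, so 2E = 5F.
Each vertex has degree 3, so 3V = 2E and hence V = 5F/3.
Euler: V − E + F = 2 ⇒ (5F/3) − (5F/2) + F = 2.
Multiply by 6: (10 − 15 + 6)F = 12, i.e. 1F = 12.
So F = 12, E = 5·12/2 = 30, V = 5·12/3 = 20.

12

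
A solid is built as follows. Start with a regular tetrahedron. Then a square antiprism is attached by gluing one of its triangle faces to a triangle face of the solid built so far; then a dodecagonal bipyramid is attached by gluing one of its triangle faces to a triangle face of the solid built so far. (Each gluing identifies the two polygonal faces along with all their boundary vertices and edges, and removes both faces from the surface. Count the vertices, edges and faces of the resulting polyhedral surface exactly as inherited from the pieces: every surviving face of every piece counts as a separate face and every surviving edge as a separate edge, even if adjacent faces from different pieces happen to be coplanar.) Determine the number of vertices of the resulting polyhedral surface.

A regular tetrahedron: V=4, E=6, F=4.
Attach a square antiprism (V=8, E=16, F=10) along a 3-gon: merge 3 vertices and 3 edges, delete both glued faces → V=9, E=19, F=12.
Attach a dodecagonal bipyramid (V=14, E=36, F=24) along a 3-gon: merge 3 vertices and 3 edges, delete both glued faces → V=20, E=52, F=34.
Check: V − E + F = 20 − 52 + 34 = 2.

20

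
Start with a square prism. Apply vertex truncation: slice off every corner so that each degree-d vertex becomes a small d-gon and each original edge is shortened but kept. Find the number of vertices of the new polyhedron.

24

The base solid has V = 8, E = 12, F = 6.
Truncation replaces each original edge-end by a new vertex, so V′ = 2E = 24.
Each original edge survives, and each old vertex of degree d contributes d new edges; summing degrees gives Σd = 2E, so E′ = E + 2E = 3E = 36.
Each original face survives and each original vertex becomes one new face: F′ = F + V = 14.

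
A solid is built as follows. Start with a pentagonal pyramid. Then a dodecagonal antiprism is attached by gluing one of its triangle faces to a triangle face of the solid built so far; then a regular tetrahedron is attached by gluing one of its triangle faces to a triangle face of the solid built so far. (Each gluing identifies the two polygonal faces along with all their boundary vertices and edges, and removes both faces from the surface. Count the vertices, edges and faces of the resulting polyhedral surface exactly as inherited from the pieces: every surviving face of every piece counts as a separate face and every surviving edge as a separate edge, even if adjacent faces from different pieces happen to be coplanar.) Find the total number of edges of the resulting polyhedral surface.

58

A pentagonal pyramid: V=6, E=10, F=6.
Attach a dodecagonal antiprism (V=24, E=48, F=26) along a 3-gon: merge 3 vertices and 3 edges, delete both glued faces → V=27, E=55, F=30.
Attach a regular tetrahedron (V=4, E=6, F=4) along a 3-gon: merge 3 vertices and 3 edges, delete both glued faces → V=28, E=58, F=32.
Check: V − E + F = 28 − 58 + 32 = 2.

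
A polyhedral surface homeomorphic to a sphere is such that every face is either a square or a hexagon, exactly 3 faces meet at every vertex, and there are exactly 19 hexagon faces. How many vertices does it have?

46

Let x be the number of squares; then F = 19 + x.
Edge–face incidences: 2E = 6·19 + 4·x = 114 + 4x.
Every vertex has degree 3, so 3V = 2E.
Euler: V − E + F = 2 ⇒ (2E)/3 − E + (19 + x) = 2.
Multiply by 6: 2·(2E) − 3·(2E) + 6·(19 + x) = 12, i.e. 114 + 6x − (114 + 4x) = 12.
Collecting terms: 2x = 12, so x = 6.
Then 2E = 114 + 4·6 = 138, so E = 69, V = 2E/3 = 46, F = 19 + 6 = 25.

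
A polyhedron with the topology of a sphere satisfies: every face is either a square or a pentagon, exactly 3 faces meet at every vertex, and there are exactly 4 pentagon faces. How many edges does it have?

Let x be the number of squares; then F = 4 + x.
Edge–face incidences: 2E = 5·4 + 4·x = 20 + 4x.
Every vertex has degree 3, so 3V = 2E.
Euler: V − E + F = 2 ⇒ (2E)/3 − E + (4 + x) = 2.
Multiply by 6: 2·(2E) − 3·(2E) + 6·(4 + x) = 12, i.e. 24 + 6x − (20 + 4x) = 12.
Collecting terms: 2x + 4 = 12, so 2x = 8, so x = 4.
Then 2E = 20 + 4·4 = 36, so E = 18, V = 2E/3 = 12, F = 4 + 4 = 8.

18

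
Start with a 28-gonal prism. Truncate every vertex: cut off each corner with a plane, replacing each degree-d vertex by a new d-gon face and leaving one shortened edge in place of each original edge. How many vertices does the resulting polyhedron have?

168

The base solid has V = 56, E = 84, F = 30.
Truncation replaces each original edge-end by a new vertex, so V′ = 2E = 168.
Each original edge survives, and each old vertex of degree d contributes d new edges; summing degrees gives Σd = 2E, so E′ = E + 2E = 3E = 252.
Each original face survives and each original vertex becomes one new face: F′ = F + V = 86.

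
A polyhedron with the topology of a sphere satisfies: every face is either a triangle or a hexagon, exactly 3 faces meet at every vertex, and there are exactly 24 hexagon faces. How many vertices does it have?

Let x be the number of triangles; then F = 24 + x.
Edge–face incidences: 2E = 6·24 + 3·x = 144 + 3x.
Every vertex has degree 3, so 3V = 2E.
Euler: V − E + F = 2 ⇒ (2E)/3 − E + (24 + x) = 2.
Multiply by 6: 2·(2E) − 3·(2E) + 6·(24 + x) = 12, i.e. 144 + 6x − (144 + 3x) = 12.
Collecting terms: 3x = 12, so x = 4.
Then 2E = 144 + 3·4 = 156, so E = 78, V = 2E/3 = 52, F = 24 + 4 = 28.

52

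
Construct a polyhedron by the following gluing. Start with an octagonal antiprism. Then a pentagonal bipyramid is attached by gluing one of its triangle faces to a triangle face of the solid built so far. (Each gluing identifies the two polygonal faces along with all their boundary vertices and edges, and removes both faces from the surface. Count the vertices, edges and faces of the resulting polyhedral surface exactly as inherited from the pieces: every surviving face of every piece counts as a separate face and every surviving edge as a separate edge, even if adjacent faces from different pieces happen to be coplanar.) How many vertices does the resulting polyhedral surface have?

An octagonal antiprism: V=16, E=32, F=18.
Attach a pentagonal bipyramid (V=7, E=15, F=10) along a 3-gon: merge 3 vertices and 3 edges, delete both glued faces → V=20, E=44, F=26.
Check: V − E + F = 20 − 44 + 26 = 2.

20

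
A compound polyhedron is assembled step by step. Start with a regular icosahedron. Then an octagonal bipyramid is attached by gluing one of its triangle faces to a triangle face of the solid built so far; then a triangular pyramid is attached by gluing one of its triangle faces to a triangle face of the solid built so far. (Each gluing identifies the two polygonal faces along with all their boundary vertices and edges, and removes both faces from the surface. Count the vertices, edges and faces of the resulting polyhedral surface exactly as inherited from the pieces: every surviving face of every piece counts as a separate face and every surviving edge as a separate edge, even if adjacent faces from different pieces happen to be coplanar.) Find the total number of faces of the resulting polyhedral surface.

A regular icosahedron: V=12, E=30, F=20.
Attach an octagonal bipyramid (V=10, E=24, F=16) along a 3-gon: merge 3 vertices and 3 edges, delete both glued faces → V=19, E=51, F=34.
Attach a triangular pyramid (V=4, E=6, F=4) along a 3-gon: merge 3 vertices and 3 edges, delete both glued faces → V=20, E=54, F=36.
Check: V − E + F = 20 − 54 + 36 = 2.

36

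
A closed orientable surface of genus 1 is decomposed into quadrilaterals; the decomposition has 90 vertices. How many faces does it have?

χ = 2 − 2·1 = 0, and every face is a square so 4F = 2E.
V − E + F = 0 with E = 4F/2 gives 90 − (4/2 − 1)·F = 0, so F = 90 and E = 180.

90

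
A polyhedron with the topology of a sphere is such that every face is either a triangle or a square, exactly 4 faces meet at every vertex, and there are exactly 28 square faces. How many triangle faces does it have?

Let x be the number of triangles; then F = 28 + x.
Edge–face incidences: 2E = 4·28 + 3·x = 112 + 3x.
Every vertex has degree 4, so 4V = 2E.
Euler: V − E + F = 2 ⇒ (2E)/4 − E + (28 + x) = 2.
Multiply by 8: 2·(2E) − 4·(2E) + 8·(28 + x) = 16, i.e. 224 + 8x − 2·(112 + 3x) = 16.
Collecting terms: 2x = 16, so x = 8.
Then 2E = 112 + 3·8 = 136, so E = 68, V = 2E/4 = 34, F = 28 + 8 = 36.

8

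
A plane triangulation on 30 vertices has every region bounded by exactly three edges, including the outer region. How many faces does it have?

In a plane triangulation 3F = 2E and V − E + F = 2, so F = 2V − 4 = 2·30 − 4 = 56.

56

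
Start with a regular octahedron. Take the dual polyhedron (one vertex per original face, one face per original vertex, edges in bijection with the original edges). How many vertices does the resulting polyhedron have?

The base solid has V = 6, E = 12, F = 8.
The dual swaps V and F and preserves E: V′ = F = 8, E′ = E = 12, F′ = V = 6.

8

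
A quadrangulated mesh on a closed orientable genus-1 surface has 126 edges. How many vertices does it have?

63

χ = 2 − 2·1 = 0, and every face is a square so 4F = 2E.
F = 2E/4 = 63. Then V = 0 + E − F = 0 + 126 − 63 = 63.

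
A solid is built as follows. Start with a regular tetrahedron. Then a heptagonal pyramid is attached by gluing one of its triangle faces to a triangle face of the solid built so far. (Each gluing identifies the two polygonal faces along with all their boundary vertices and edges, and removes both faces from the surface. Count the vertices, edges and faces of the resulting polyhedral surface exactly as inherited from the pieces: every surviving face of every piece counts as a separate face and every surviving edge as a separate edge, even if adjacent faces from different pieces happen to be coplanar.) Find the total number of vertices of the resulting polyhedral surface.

A regular tetrahedron: V=4, E=6, F=4.
Attach a heptagonal pyramid (V=8, E=14, F=8) along a 3-gon: merge 3 vertices and 3 edges, delete both glued faces → V=9, E=17, F=10.
Check: V − E + F = 9 − 17 + 10 = 2.

9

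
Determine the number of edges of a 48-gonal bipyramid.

A bipyramid over an n-gon has 2n triangular faces and n + 2 vertices: V = 48 + 2 = 50, E = 3·48 = 144, F = 2·48 = 96.

144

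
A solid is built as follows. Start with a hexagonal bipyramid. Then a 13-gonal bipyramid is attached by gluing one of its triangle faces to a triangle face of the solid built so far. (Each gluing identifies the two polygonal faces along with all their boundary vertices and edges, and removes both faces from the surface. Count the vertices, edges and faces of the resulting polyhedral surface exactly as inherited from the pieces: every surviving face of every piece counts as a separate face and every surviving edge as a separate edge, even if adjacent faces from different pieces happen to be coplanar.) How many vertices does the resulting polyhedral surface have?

A hexagonal bipyramid: V=8, E=18, F=12.
Attach a 13-gonal bipyramid (V=15, E=39, F=26) along a 3-gon: merge 3 vertices and 3 edges, delete both glued faces → V=20, E=54, F=36.
Check: V − E + F = 20 − 54 + 36 = 2.

20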